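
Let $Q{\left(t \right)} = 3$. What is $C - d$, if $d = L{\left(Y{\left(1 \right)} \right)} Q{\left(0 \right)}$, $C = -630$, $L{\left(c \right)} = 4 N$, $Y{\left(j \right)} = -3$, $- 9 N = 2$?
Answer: $- \frac{1882}{3} \approx -627.33$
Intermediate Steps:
$N = - \frac{2}{9}$ ($N = \left(- \frac{1}{9}\right) 2 = - \frac{2}{9} \approx -0.22222$)
$L{\left(c \right)} = - \frac{8}{9}$ ($L{\left(c \right)} = 4 \left(- \frac{2}{9}\right) = - \frac{8}{9}$)
$d = - \frac{8}{3}$ ($d = \left(- \frac{8}{9}\right) 3 = - \frac{8}{3} \approx -2.6667$)
$C - d = -630 - - \frac{8}{3} = -630 + \frac{8}{3} = - \frac{1882}{3}$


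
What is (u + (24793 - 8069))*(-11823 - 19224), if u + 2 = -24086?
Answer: 228630108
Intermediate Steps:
u = -24088 (u = -2 - 24086 = -24088)
(u + (24793 - 8069))*(-11823 - 19224) = (-24088 + (24793 - 8069))*(-11823 - 19224) = (-24088 + 16724)*(-31047) = -7364*(-31047) = 228630108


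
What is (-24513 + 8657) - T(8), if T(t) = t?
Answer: -15864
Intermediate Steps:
(-24513 + 8657) - T(8) = (-24513 + 8657) - 1*8 = -15856 - 8 = -15864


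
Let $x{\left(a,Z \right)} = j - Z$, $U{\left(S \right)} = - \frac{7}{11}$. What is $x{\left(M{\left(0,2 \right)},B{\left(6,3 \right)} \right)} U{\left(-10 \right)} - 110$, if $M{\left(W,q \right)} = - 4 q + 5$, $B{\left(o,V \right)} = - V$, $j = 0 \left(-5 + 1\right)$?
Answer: $- \frac{1231}{11} \approx -111.91$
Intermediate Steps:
$j = 0$ ($j = 0 \left(-4\right) = 0$)
$U{\left(S \right)} = - \frac{7}{11}$ ($U{\left(S \right)} = \left(-7\right) \frac{1}{11} = - \frac{7}{11}$)
$M{\left(W,q \right)} = 5 - 4 q$
$x{\left(a,Z \right)} = - Z$ ($x{\left(a,Z \right)} = 0 - Z = - Z$)
$x{\left(M{\left(0,2 \right)},B{\left(6,3 \right)} \right)} U{\left(-10 \right)} - 110 = - \left(-1\right) 3 \left(- \frac{7}{11}\right) - 110 = \left(-1\right) \left(-3\right) \left(- \frac{7}{11}\right) - 110 = 3 \left(- \frac{7}{11}\right) - 110 = - \frac{21}{11} - 110 = - \frac{1231}{11}$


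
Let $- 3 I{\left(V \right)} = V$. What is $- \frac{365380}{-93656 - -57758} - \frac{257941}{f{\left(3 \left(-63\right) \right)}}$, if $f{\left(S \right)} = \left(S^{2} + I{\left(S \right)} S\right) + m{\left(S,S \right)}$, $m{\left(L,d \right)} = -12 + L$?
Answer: $- \frac{2064863}{2770129} \approx -0.7454$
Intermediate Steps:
$I{\left(V \right)} = - \frac{V}{3}$
$f{\left(S \right)} = -12 + S + \frac{2 S^{2}}{3}$ ($f{\left(S \right)} = \left(S^{2} + - \frac{S}{3} S\right) + \left(-12 + S\right) = \left(S^{2} - \frac{S^{2}}{3}\right) + \left(-12 + S\right) = \frac{2 S^{2}}{3} + \left(-12 + S\right) = -12 + S + \frac{2 S^{2}}{3}$)
$- \frac{365380}{-93656 - -57758} - \frac{257941}{f{\left(3 \left(-63\right) \right)}} = - \frac{365380}{-93656 - -57758} - \frac{257941}{-12 + 3 \left(-63\right) + \frac{2 \left(3 \left(-63\right)\right)^{2}}{3}} = - \frac{365380}{-93656 + 57758} - \frac{257941}{-12 - 189 + \frac{2 \left(-189\right)^{2}}{3}} = - \frac{365380}{-35898} - \frac{257941}{-12 - 189 + \frac{2}{3} \cdot 35721} = \left(-365380\right) \left(- \frac{1}{35898}\right) - \frac{257941}{-12 - 189 + 23814} = \frac{182690}{17949} - \frac{257941}{23613} = \frac{182690}{17949} - \frac{15173}{1389} = - \frac{2064863}{2770129}$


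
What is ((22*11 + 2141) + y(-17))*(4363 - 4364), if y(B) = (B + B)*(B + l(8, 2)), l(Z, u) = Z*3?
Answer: -2145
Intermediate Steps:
l(Z, u) = 3*Z
y(B) = 2*B*(24 + B) (y(B) = (B + B)*(B + 3*8) = (2*B)*(B + 24) = (2*B)*(24 + B) = 2*B*(24 + B))
((22*11 + 2141) + y(-17))*(4363 - 4364) = ((22*11 + 2141) + 2*(-17)*(24 - 17))*(4363 - 4364) = ((242 + 2141) + 2*(-17)*7)*(-1) = (2383 - 238)*(-1) = 2145*(-1) = -2145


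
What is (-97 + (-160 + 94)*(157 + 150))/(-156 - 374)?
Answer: 20359/530 ≈ 38.413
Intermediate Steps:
(-97 + (-160 + 94)*(157 + 150))/(-156 - 374) = (-97 - 66*307)/(-530) = (-97 - 20262)*(-1/530) = -20359*(-1/530) = 20359/530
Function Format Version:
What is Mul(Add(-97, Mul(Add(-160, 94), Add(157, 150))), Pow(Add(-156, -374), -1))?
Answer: Rational(20359, 530) ≈ 38.413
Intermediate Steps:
Mul(Add(-97, Mul(Add(-160, 94), Add(157, 150))), Pow(Add(-156, -374), -1)) = Mul(Add(-97, Mul(-66, 307)), Pow(-530, -1)) = Mul(Add(-97, -20262), Rational(-1, 530)) = Mul(-20359, Rational(-1, 530)) = Rational(20359, 530)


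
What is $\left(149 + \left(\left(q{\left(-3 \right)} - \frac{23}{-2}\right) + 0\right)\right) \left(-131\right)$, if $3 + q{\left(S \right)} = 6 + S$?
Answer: $- \frac{42051}{2} \approx -21026.0$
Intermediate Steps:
$q{\left(S \right)} = 3 + S$ ($q{\left(S \right)} = -3 + \left(6 + S\right) = 3 + S$)
$\left(149 + \left(\left(q{\left(-3 \right)} - \frac{23}{-2}\right) + 0\right)\right) \left(-131\right) = \left(149 + \left(\left(\left(3 - 3\right) - \frac{23}{-2}\right) + 0\right)\right) \left(-131\right) = \left(149 + \left(\left(0 - - \frac{23}{2}\right) + 0\right)\right) \left(-131\right) = \left(149 + \left(\left(0 + \frac{23}{2}\right) + 0\right)\right) \left(-131\right) = \left(149 + \left(\frac{23}{2} + 0\right)\right) \left(-131\right) = \left(149 + \frac{23}{2}\right) \left(-131\right) = \frac{321}{2} \left(-131\right) = - \frac{42051}{2}$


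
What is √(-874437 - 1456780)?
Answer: I*√2331217 ≈ 1526.8*I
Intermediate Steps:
√(-874437 - 1456780) = √(-2331217) = I*√2331217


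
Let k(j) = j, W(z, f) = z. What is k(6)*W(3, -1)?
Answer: 18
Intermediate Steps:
k(6)*W(3, -1) = 6*3 = 18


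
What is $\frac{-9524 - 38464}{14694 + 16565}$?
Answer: $- \frac{47988}{31259} \approx -1.5352$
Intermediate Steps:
$\frac{-9524 - 38464}{14694 + 16565} = - \frac{47988}{31259}$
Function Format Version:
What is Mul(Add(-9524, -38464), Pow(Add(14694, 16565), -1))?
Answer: Rational(-47988, 31259) ≈ -1.5352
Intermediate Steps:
Mul(Add(-9524, -38464), Pow(Add(14694, 16565), -1)) = Mul(-47988, Pow(31259, -1)) = Mul(-47988, Rational(1, 31259)) = Rational(-47988, 31259)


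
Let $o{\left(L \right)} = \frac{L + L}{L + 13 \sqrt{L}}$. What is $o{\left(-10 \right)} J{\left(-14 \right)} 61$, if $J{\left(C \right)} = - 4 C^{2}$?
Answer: $- \frac{956480}{179} - \frac{1243424 i \sqrt{10}}{179} \approx -5343.5 - 21967.0 i$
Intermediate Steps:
$o{\left(L \right)} = \frac{2 L}{L + 13 \sqrt{L}}$
$o{\left(-10 \right)} J{\left(-14 \right)} 61 = 2 \left(-10\right) \frac{1}{-10 + 13 \sqrt{-10}} \left(- 4 \left(-14\right)^{2}\right) 61 = 2 \left(-10\right) \frac{1}{-10 + 13 i \sqrt{10}} \left(\left(-4\right) 196\right) 61 = 2 \left(-10\right) \frac{1}{-10 + 13 i \sqrt{10}} \left(-784\right) 61 = - \frac{20}{-10 + 13 i \sqrt{10}} \left(-784\right) 61 = \frac{15680}{-10 + 13 i \sqrt{10}} \cdot 61 = \frac{956480}{-10 + 13 i \sqrt{10}}$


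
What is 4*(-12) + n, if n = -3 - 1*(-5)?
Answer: -46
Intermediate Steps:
n = 2 (n = -3 + 5 = 2)
4*(-12) + n = 4*(-12) + 2 = -48 + 2 = -46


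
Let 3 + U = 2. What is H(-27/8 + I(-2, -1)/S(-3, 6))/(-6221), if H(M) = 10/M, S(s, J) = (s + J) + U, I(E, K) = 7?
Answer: -80/6221 ≈ -0.012860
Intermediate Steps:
U = -1 (U = -3 + 2 = -1)
S(s, J) = -1 + J + s (S(s, J) = (s + J) - 1 = (J + s) - 1 = -1 + J + s)
H(-27/8 + I(-2, -1)/S(-3, 6))/(-6221) = (10/(-27/8 + 7/(-1 + 6 - 3)))/(-6221) = (10/(-27*⅛ + 7/2))*(-1/6221) = (10/(-27/8 + 7*(½)))*(-1/6221) = (10/(-27/8 + 7/2))*(-1/6221) = (10/(⅛))*(-1/6221) = (10*8)*(-1/6221) = 80*(-1/6221) = -80/6221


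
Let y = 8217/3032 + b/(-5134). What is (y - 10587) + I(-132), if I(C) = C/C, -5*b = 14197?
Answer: -411834824073/38915720 ≈ -10583.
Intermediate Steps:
b = -14197/5 (b = -⅕*14197 = -14197/5 ≈ -2839.4)
y = 126987847/38915720 (y = 8217/3032 - 14197/5/(-5134) = 8217*(1/3032) - 14197/5*(-1/5134) = 8217/3032 + 14197/25670 = 126987847/38915720 ≈ 3.2631)
I(C) = 1
(y - 10587) + I(-132) = (126987847/38915720 - 10587) + 1 = -411873739793/38915720 + 1 = -411834824073/38915720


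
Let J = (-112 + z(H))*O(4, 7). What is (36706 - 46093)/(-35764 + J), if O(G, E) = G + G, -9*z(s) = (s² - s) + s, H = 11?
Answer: 84483/330908 ≈ 0.25531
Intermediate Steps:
z(s) = -s²/9 (z(s) = -((s² - s) + s)/9 = -s²/9)
O(G, E) = 2*G
J = -9032/9 (J = (-112 - ⅑*11²)*(2*4) = (-112 - ⅑*121)*8 = (-112 - 121/9)*8 = -1129/9*8 = -9032/9 ≈ -1003.6)
(36706 - 46093)/(-35764 + J) = (36706 - 46093)/(-35764 - 9032/9) = -9387/(-330908/9) = -9387*(-9/330908) = 84483/330908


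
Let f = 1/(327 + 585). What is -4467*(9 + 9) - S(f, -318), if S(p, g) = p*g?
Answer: -12221659/152 ≈ -80406.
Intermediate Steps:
f = 1/912 ≈ 0.0010965
S(p, g) = g*p
-4467*(9 + 9) - S(f, -318) = -4467*(9 + 9) - (-318)/912 = -4467*18 - 1*(-53/152) = -80406 + 53/152 = -12221659/152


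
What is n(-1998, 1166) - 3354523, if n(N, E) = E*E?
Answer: -1994967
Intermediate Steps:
n(N, E) = E**2
n(-1998, 1166) - 3354523 = 1166**2 - 3354523 = 1359556 - 3354523 = -1994967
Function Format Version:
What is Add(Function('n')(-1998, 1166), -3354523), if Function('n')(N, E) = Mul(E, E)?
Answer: -1994967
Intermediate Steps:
Function('n')(N, E) = Pow(E, 2)
Add(Function('n')(-1998, 1166), -3354523) = Add(Pow(1166, 2), -3354523) = Add(1359556, -3354523) = -1994967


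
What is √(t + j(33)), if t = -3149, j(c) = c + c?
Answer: I*√3083 ≈ 55.525*I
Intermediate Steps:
j(c) = 2*c
√(t + j(33)) = √(-3149 + 2*33) = √(-3149 + 66) = √(-3083) = I*√3083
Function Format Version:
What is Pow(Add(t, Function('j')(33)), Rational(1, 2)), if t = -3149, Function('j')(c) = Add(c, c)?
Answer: Mul(I, Pow(3083, Rational(1, 2))) ≈ Mul(55.525, I)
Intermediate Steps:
Function('j')(c) = Mul(2, c)
Pow(Add(t, Function('j')(33)), Rational(1, 2)) = Pow(Add(-3149, Mul(2, 33)), Rational(1, 2)) = Pow(Add(-3149, 66), Rational(1, 2)) = Pow(-3083, Rational(1, 2)) = Mul(I, Pow(3083, Rational(1, 2)))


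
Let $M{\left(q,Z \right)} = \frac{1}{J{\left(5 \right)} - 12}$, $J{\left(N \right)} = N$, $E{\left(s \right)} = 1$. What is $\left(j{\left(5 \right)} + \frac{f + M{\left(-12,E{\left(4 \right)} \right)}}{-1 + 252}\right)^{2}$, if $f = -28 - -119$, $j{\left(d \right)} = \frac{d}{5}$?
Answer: $\frac{5726449}{3087049} \approx 1.855$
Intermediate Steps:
$j{\left(d \right)} = \frac{d}{5}$ ($j{\left(d \right)} = d \frac{1}{5} = \frac{d}{5}$)
$M{\left(q,Z \right)} = - \frac{1}{7}$ ($M{\left(q,Z \right)} = \frac{1}{5 - 12} = \frac{1}{-7} = - \frac{1}{7}$)
$f = 91$ ($f = -28 + 119 = 91$)
$\left(j{\left(5 \right)} + \frac{f + M{\left(-12,E{\left(4 \right)} \right)}}{-1 + 252}\right)^{2} = \left(\frac{1}{5} \cdot 5 + \frac{91 - \frac{1}{7}}{-1 + 252}\right)^{2} = \left(1 + \frac{636}{7 \cdot 251}\right)^{2} = \left(1 + \frac{636}{7} \cdot \frac{1}{251}\right)^{2} = \left(1 + \frac{636}{1757}\right)^{2} = \left(\frac{2393}{1757}\right)^{2} = \frac{5726449}{3087049}$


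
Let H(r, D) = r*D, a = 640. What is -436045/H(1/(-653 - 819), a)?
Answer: 2005807/2 ≈ 1.0029e+6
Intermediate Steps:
H(r, D) = D*r
-436045/H(1/(-653 - 819), a) = -436045/(640/(-653 - 819)) = -436045/(640/(-1472)) = -436045/(640*(-1/1472)) = -436045/(-10/23) = -436045*(-23/10) = 2005807/2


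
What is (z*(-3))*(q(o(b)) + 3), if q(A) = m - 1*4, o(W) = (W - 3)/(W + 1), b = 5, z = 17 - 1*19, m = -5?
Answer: -36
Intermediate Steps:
z = -2 (z = 17 - 19 = -2)
o(W) = (-3 + W)/(1 + W)
q(A) = -9 (q(A) = -5 - 1*4 = -5 - 4 = -9)
(z*(-3))*(q(o(b)) + 3) = (-2*(-3))*(-9 + 3) = 6*(-6) = -36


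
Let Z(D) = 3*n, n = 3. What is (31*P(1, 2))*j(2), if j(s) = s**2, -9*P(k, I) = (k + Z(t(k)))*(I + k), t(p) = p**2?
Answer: -1240/3 ≈ -413.33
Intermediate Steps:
Z(D) = 9 (Z(D) = 3*3 = 9)
P(k, I) = -(9 + k)*(I + k)/9 (P(k, I) = -(k + 9)*(I + k)/9 = -(9 + k)*(I + k)/9)
(31*P(1, 2))*j(2) = (31*(-1*2 - 1*1 - 1/9*1**2 - 1/9*2*1))*2**2 = (31*(-2 - 1 - 1/9*1 - 2/9))*4 = (31*(-2 - 1 - 1/9 - 2/9))*4 = (31*(-10/3))*4 = -310/3*4 = -1240/3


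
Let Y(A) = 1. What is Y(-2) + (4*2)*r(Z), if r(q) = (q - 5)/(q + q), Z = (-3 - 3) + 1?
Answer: 9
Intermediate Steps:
Z = -5 (Z = -6 + 1 = -5)
r(q) = (-5 + q)/(2*q) (r(q) = (-5 + q)/((2*q)) = (-5 + q)*(1/(2*q)) = (-5 + q)/(2*q))
Y(-2) + (4*2)*r(Z) = 1 + (4*2)*((½)*(-5 - 5)/(-5)) = 1 + 8*((½)*(-⅕)*(-10)) = 1 + 8*1 = 1 + 8 = 9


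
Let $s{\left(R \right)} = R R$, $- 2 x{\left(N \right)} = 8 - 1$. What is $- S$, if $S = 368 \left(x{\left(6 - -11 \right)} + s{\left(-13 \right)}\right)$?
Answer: $-60904$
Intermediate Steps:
$x{\left(N \right)} = - \frac{7}{2}$ ($x{\left(N \right)} = - \frac{8 - 1}{2} = \left(- \frac{1}{2}\right) 7 = - \frac{7}{2}$)
$s{\left(R \right)} = R^{2}$
$S = 60904$ ($S = 368 \left(- \frac{7}{2} + \left(-13\right)^{2}\right) = 368 \left(- \frac{7}{2} + 169\right) = 368 \cdot \frac{331}{2} = 60904$)
$- S = \left(-1\right) 60904 = -60904$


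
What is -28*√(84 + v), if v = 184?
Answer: -56*√67 ≈ -458.38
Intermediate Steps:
-28*√(84 + v) = -28*√(84 + 184) = -56*√67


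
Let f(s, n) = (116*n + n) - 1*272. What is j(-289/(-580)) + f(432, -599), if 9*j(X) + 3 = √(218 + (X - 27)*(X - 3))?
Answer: -211066/3 + 11*√790401/5220 ≈ -70354.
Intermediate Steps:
f(s, n) = -272 + 117*n (f(s, n) = 117*n - 272 = -272 + 117*n)
j(X) = -⅓ + √(218 + (-27 + X)*(-3 + X))/9 (j(X) = -⅓ + √(218 + (X - 27)*(X - 3))/9 = -⅓ + √(218 + (-27 + X)*(-3 + X))/9)
j(-289/(-580)) + f(432, -599) = (-⅓ + √(299 + (-289/(-580))² - (-8670)/(-580))/9) + (-272 + 117*(-599)) = (-⅓ + √(299 + (-289*(-1/580))² - (-8670)*(-1)/580)/9) + (-272 - 70083) = (-⅓ + √(299 + (289/580)² - 30*289/580)/9) - 70355 = (-⅓ + √(299 + 83521/336400 - 867/58)/9) - 70355 = (-⅓ + √(95638521/336400)/9) - 70355 = (-⅓ + (11*√790401/580)/9) - 70355 = (-⅓ + 11*√790401/5220) - 70355 = -211066/3 + 11*√790401/5220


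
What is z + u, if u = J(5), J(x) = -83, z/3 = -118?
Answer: -437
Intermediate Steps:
z = -354 (z = 3*(-118) = -354)
u = -83
z + u = -354 - 83 = -437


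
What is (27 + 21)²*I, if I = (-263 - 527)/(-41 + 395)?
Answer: -303360/59 ≈ -5141.7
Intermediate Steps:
I = -395/177 (I = -790/354 = -790*1/354 = -395/177 ≈ -2.2316)
(27 + 21)²*I = (27 + 21)²*(-395/177) = 48²*(-395/177) = 2304*(-395/177) = -303360/59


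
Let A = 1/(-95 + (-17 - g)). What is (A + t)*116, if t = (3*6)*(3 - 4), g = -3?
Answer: -227708/109 ≈ -2089.1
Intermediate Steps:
t = -18 (t = 18*(-1) = -18)
A = -1/109 (A = 1/(-95 + (-17 - 1*(-3))) = 1/(-95 + (-17 + 3)) = 1/(-95 - 14) = 1/(-109) = -1/109 ≈ -0.0091743)
(A + t)*116 = (-1/109 - 18)*116 = -1963/109*116 = -227708/109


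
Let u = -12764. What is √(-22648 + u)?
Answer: 2*I*√8853 ≈ 188.18*I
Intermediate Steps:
√(-22648 + u) = √(-22648 - 12764) = √(-35412) = 2*I*√8853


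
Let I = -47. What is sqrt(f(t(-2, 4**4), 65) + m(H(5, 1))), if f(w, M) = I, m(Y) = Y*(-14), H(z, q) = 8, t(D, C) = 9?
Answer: I*sqrt(159) ≈ 12.61*I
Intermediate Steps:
m(Y) = -14*Y
f(w, M) = -47
sqrt(f(t(-2, 4**4), 65) + m(H(5, 1))) = sqrt(-47 - 14*8) = sqrt(-47 - 112) = sqrt(-159) = I*sqrt(159)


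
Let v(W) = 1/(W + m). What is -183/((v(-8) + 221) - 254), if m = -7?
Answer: 2745/496 ≈ 5.5343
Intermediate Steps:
v(W) = 1/(-7 + W) (v(W) = 1/(W - 7) = 1/(-7 + W))
-183/((v(-8) + 221) - 254) = -183/((1/(-7 - 8) + 221) - 254) = -183/((1/(-15) + 221) - 254) = -183/((-1/15 + 221) - 254) = -183/(3314/15 - 254) = -183/(-496/15) = -183*(-15/496) = 2745/496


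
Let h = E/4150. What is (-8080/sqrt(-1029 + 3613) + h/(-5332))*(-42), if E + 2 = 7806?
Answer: 40971/2765975 + 84840*sqrt(646)/323 ≈ 6676.0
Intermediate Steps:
E = 7804 (E = -2 + 7806 = 7804)
h = 3902/2075 (h = 7804/4150 = 7804*(1/4150) = 3902/2075 ≈ 1.8805)
(-8080/sqrt(-1029 + 3613) + h/(-5332))*(-42) = (-8080/sqrt(-1029 + 3613) + (3902/2075)/(-5332))*(-42) = (-8080*sqrt(646)/1292 + (3902/2075)*(-1/5332))*(-42) = (-8080*sqrt(646)/1292 - 1951/5531950)*(-42) = (-2020*sqrt(646)/323 - 1951/5531950)*(-42) = (-1951/5531950 - 2020*sqrt(646)/323)*(-42) = 40971/2765975 + 84840*sqrt(646)/323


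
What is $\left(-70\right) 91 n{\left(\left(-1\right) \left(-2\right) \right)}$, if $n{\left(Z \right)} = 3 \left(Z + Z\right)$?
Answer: $-76440$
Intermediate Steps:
$n{\left(Z \right)} = 6 Z$ ($n{\left(Z \right)} = 3 \cdot 2 Z = 6 Z$)
$\left(-70\right) 91 n{\left(\left(-1\right) \left(-2\right) \right)} = \left(-70\right) 91 \cdot 6 \left(\left(-1\right) \left(-2\right)\right) = - 6370 \cdot 6 \cdot 2 = \left(-6370\right) 12 = -76440$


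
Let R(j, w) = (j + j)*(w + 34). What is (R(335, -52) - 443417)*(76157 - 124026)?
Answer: 21803228513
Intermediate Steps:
R(j, w) = 2*j*(34 + w) (R(j, w) = (2*j)*(34 + w) = 2*j*(34 + w))
(R(335, -52) - 443417)*(76157 - 124026) = (2*335*(34 - 52) - 443417)*(76157 - 124026) = (2*335*(-18) - 443417)*(-47869) = (-12060 - 443417)*(-47869) = -455477*(-47869) = 21803228513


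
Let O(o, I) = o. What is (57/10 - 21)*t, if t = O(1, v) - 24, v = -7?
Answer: 3519/10 ≈ 351.90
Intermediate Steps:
t = -23 (t = 1 - 24 = -23)
(57/10 - 21)*t = (57/10 - 21)*(-23) = -153/10*(-23) = 3519/10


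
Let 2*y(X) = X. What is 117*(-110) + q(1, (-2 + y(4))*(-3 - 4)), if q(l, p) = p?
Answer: -12870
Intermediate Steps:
y(X) = X/2
117*(-110) + q(1, (-2 + y(4))*(-3 - 4)) = 117*(-110) + (-2 + (½)*4)*(-3 - 4) = -12870 + (-2 + 2)*(-7) = -12870 + 0*(-7) = -12870 + 0 = -12870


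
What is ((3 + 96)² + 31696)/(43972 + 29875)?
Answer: 41497/73847 ≈ 0.56193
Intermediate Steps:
((3 + 96)² + 31696)/(43972 + 29875) = (99² + 31696)/73847 = (9801 + 31696)*(1/73847) = 41497*(1/73847) = 41497/73847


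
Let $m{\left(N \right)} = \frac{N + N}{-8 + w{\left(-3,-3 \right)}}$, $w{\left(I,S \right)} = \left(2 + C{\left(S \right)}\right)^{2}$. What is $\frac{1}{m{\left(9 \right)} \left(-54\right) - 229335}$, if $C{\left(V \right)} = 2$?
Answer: $- \frac{2}{458913} \approx -4.3581 \cdot 10^{-6}$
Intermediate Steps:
$w{\left(I,S \right)} = 16$ ($w{\left(I,S \right)} = \left(2 + 2\right)^{2} = 4^{2} = 16$)
$m{\left(N \right)} = \frac{N}{4}$ ($m{\left(N \right)} = \frac{N + N}{-8 + 16} = \frac{2 N}{8} = 2 N \frac{1}{8} = \frac{N}{4}$)
$\frac{1}{m{\left(9 \right)} \left(-54\right) - 229335} = \frac{1}{\frac{1}{4} \cdot 9 \left(-54\right) - 229335} = \frac{1}{\frac{9}{4} \left(-54\right) - 229335} = \frac{1}{- \frac{243}{2} - 229335} = \frac{1}{- \frac{458913}{2}} = - \frac{2}{458913}$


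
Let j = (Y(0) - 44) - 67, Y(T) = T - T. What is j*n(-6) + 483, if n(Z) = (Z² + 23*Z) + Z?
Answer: 12471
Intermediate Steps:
Y(T) = 0
n(Z) = Z² + 24*Z
j = -111 (j = (0 - 44) - 67 = -44 - 67 = -111)
j*n(-6) + 483 = -(-666)*(24 - 6) + 483 = -(-666)*18 + 483 = -111*(-108) + 483 = 11988 + 483 = 12471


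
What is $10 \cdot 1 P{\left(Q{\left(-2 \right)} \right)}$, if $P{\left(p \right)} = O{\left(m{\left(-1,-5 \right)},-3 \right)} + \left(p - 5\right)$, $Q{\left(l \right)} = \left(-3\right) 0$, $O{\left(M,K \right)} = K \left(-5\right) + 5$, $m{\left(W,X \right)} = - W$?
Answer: $150$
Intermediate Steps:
$O{\left(M,K \right)} = 5 - 5 K$ ($O{\left(M,K \right)} = - 5 K + 5 = 5 - 5 K$)
$Q{\left(l \right)} = 0$
$P{\left(p \right)} = 15 + p$ ($P{\left(p \right)} = \left(5 - -15\right) + \left(p - 5\right) = \left(5 + 15\right) + \left(-5 + p\right) = 20 + \left(-5 + p\right) = 15 + p$)
$10 \cdot 1 P{\left(Q{\left(-2 \right)} \right)} = 10 \cdot 1 \left(15 + 0\right) = 10 \cdot 15 = 150$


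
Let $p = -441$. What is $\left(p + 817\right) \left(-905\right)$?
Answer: $-340280$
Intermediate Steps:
$\left(p + 817\right) \left(-905\right) = \left(-441 + 817\right) \left(-905\right) = 376 \left(-905\right) = -340280$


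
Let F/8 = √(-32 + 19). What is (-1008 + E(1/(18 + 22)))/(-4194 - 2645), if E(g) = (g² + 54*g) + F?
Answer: 1610639/10942400 - 8*I*√13/6839 ≈ 0.14719 - 0.0042176*I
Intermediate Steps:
F = 8*I*√13 (F = 8*√(-32 + 19) = 8*√(-13) = 8*(I*√13) = 8*I*√13 ≈ 28.844*I)
E(g) = g² + 54*g + 8*I*√13 (E(g) = (g² + 54*g) + 8*I*√13 = g² + 54*g + 8*I*√13)
(-1008 + E(1/(18 + 22)))/(-4194 - 2645) = (-1008 + ((1/(18 + 22))² + 54/(18 + 22) + 8*I*√13))/(-4194 - 2645) = (-1008 + ((1/40)² + 54/40 + 8*I*√13))/(-6839) = (-1008 + ((1/40)² + 54*(1/40) + 8*I*√13))*(-1/6839) = (-1008 + (1/1600 + 27/20 + 8*I*√13))*(-1/6839) = (-1008 + (2161/1600 + 8*I*√13))*(-1/6839) = (-1610639/1600 + 8*I*√13)*(-1/6839) = 1610639/10942400 - 8*I*√13/6839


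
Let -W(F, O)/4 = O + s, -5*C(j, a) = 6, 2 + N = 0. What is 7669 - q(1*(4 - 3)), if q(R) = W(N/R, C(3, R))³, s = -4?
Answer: -166239/125 ≈ -1329.9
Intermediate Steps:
N = -2 (N = -2 + 0 = -2)
C(j, a) = -6/5 (C(j, a) = -⅕*6 = -6/5)
W(F, O) = 16 - 4*O (W(F, O) = -4*(O - 4) = -4*(-4 + O) = 16 - 4*O)
q(R) = 1124864/125 (q(R) = (16 - 4*(-6/5))³ = (16 + 24/5)³ = (104/5)³ = 1124864/125)
7669 - q(1*(4 - 3)) = 7669 - 1*1124864/125 = 7669 - 1124864/125 = -166239/125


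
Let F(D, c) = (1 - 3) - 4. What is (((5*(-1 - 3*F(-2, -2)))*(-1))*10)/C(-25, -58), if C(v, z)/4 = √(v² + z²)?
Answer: -425*√3989/7978 ≈ -3.3645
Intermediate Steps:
C(v, z) = 4*√(v² + z²)
F(D, c) = -6 (F(D, c) = -2 - 4 = -6)
(((5*(-1 - 3*F(-2, -2)))*(-1))*10)/C(-25, -58) = (((5*(-1 - 3*(-6)))*(-1))*10)/((4*√((-25)² + (-58)²))) = (((5*(-1 + 18))*(-1))*10)/((4*√(625 + 3364))) = (((5*17)*(-1))*10)/((4*√3989)) = ((85*(-1))*10)*(√3989/15956) = (-85*10)*(√3989/15956) = -425*√3989/7978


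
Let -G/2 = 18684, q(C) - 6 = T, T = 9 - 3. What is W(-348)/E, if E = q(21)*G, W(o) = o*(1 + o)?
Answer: -10063/37368 ≈ -0.26929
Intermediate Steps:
T = 6
q(C) = 12 (q(C) = 6 + 6 = 12)
G = -37368 (G = -2*18684 = -37368)
E = -448416 (E = 12*(-37368) = -448416)
W(-348)/E = -348*(1 - 348)/(-448416) = -348*(-347)*(-1/448416) = 120756*(-1/448416) = -10063/37368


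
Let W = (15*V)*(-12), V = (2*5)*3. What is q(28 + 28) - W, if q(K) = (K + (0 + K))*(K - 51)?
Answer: 5960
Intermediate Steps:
V = 30 (V = 10*3 = 30)
W = -5400 (W = (15*30)*(-12) = 450*(-12) = -5400)
q(K) = 2*K*(-51 + K) (q(K) = (K + K)*(-51 + K) = (2*K)*(-51 + K) = 2*K*(-51 + K))
q(28 + 28) - W = 2*(28 + 28)*(-51 + (28 + 28)) - 1*(-5400) = 2*56*(-51 + 56) + 5400 = 2*56*5 + 5400 = 560 + 5400 = 5960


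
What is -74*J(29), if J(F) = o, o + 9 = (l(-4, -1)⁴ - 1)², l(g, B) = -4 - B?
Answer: -472934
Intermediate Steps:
o = 6391 (o = -9 + ((-4 - 1*(-1))⁴ - 1)² = -9 + ((-4 + 1)⁴ - 1)² = -9 + ((-3)⁴ - 1)² = -9 + (81 - 1)² = -9 + 80² = -9 + 6400 = 6391)
J(F) = 6391
-74*J(29) = -74*6391 = -472934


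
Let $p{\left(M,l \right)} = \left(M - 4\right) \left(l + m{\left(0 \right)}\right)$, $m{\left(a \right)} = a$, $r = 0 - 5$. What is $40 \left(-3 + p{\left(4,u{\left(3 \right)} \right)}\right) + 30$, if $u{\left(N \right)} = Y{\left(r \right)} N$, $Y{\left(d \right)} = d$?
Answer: $-90$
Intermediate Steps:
$r = -5$ ($r = 0 - 5 = -5$)
$u{\left(N \right)} = - 5 N$
$p{\left(M,l \right)} = l \left(-4 + M\right)$ ($p{\left(M,l \right)} = \left(M - 4\right) \left(l + 0\right) = \left(M - 4\right) l = \left(-4 + M\right) l = l \left(-4 + M\right)$)
$40 \left(-3 + p{\left(4,u{\left(3 \right)} \right)}\right) + 30 = 40 \left(-3 + \left(-5\right) 3 \left(-4 + 4\right)\right) + 30 = 40 \left(-3 - 0\right) + 30 = 40 \left(-3 + 0\right) + 30 = 40 \left(-3\right) + 30 = -120 + 30 = -90$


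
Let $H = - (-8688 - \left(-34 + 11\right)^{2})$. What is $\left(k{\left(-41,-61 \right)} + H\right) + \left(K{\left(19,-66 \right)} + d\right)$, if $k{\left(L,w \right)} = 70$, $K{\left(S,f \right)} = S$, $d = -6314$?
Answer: $2992$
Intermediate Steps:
$H = 9217$ ($H = - (-8688 - \left(-23\right)^{2}) = - (-8688 - 529) = \left(-1\right) \left(-9217\right) = 9217$)
$\left(k{\left(-41,-61 \right)} + H\right) + \left(K{\left(19,-66 \right)} + d\right) = \left(70 + 9217\right) + \left(19 - 6314\right) = 9287 - 6295 = 2992$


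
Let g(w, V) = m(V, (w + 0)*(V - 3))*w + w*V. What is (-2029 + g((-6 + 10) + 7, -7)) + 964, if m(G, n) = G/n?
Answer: -11413/10 ≈ -1141.3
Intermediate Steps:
g(w, V) = V*w + V/(-3 + V) (g(w, V) = (V/(((w + 0)*(V - 3))))*w + w*V = (V/((w*(-3 + V))))*w + V*w = (V*(1/(w*(-3 + V))))*w + V*w = (V/(w*(-3 + V)))*w + V*w = V/(-3 + V) + V*w = V*w + V/(-3 + V))
(-2029 + g((-6 + 10) + 7, -7)) + 964 = (-2029 - 7*(1 + ((-6 + 10) + 7)*(-3 - 7))/(-3 - 7)) + 964 = (-2029 - 7*(1 + (4 + 7)*(-10))/(-10)) + 964 = (-2029 - 7*(-⅒)*(1 + 11*(-10))) + 964 = (-2029 - 7*(-⅒)*(1 - 110)) + 964 = (-2029 - 7*(-⅒)*(-109)) + 964 = (-2029 - 763/10) + 964 = -21053/10 + 964 = -11413/10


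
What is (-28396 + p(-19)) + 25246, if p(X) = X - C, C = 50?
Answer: -3219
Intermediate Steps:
p(X) = -50 + X (p(X) = X - 1*50 = X - 50 = -50 + X)
(-28396 + p(-19)) + 25246 = (-28396 + (-50 - 19)) + 25246 = (-28396 - 69) + 25246 = -28465 + 25246 = -3219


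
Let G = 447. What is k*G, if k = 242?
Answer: 108174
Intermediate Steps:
k*G = 242*447 = 108174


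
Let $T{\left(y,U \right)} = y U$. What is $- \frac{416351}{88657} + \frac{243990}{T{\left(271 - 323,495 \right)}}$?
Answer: $- \frac{359425513}{25355902} \approx -14.175$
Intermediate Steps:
$T{\left(y,U \right)} = U y$
$- \frac{416351}{88657} + \frac{243990}{T{\left(271 - 323,495 \right)}} = - \frac{416351}{88657} + \frac{243990}{495 \left(271 - 323\right)} = \left(-416351\right) \frac{1}{88657} + \frac{243990}{495 \left(-52\right)} = - \frac{416351}{88657} + \frac{243990}{-25740} = - \frac{416351}{88657} + 243990 \left(- \frac{1}{25740}\right) = - \frac{416351}{88657} - \frac{2711}{286} = - \frac{359425513}{25355902}$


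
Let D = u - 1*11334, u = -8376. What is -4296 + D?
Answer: -24006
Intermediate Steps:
D = -19710 (D = -8376 - 1*11334 = -8376 - 11334 = -19710)
-4296 + D = -4296 - 19710 = -24006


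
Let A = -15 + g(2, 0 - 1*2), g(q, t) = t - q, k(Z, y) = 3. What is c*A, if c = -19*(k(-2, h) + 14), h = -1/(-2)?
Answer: 6137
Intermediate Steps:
h = ½ (h = -1*(-½) = ½ ≈ 0.50000)
c = -323 (c = -19*(3 + 14) = -19*17 = -323)
A = -19 (A = -15 + ((0 - 1*2) - 1*2) = -15 + ((0 - 2) - 2) = -15 + (-2 - 2) = -15 - 4 = -19)
c*A = -323*(-19) = 6137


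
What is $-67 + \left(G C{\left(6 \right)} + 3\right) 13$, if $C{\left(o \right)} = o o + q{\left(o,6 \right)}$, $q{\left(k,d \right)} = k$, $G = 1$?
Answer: $518$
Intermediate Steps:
$C{\left(o \right)} = o + o^{2}$ ($C{\left(o \right)} = o o + o = o^{2} + o = o + o^{2}$)
$-67 + \left(G C{\left(6 \right)} + 3\right) 13 = -67 + \left(1 \cdot 6 \left(1 + 6\right) + 3\right) 13 = -67 + \left(1 \cdot 6 \cdot 7 + 3\right) 13 = -67 + \left(1 \cdot 42 + 3\right) 13 = -67 + \left(42 + 3\right) 13 = -67 + 45 \cdot 13 = -67 + 585 = 518$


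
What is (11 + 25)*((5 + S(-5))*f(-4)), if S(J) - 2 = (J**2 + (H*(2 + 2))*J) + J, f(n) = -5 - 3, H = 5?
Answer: 21024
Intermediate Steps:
f(n) = -8
S(J) = 2 + J**2 + 21*J (S(J) = 2 + ((J**2 + (5*(2 + 2))*J) + J) = 2 + ((J**2 + (5*4)*J) + J) = 2 + ((J**2 + 20*J) + J) = 2 + (J**2 + 21*J) = 2 + J**2 + 21*J)
(11 + 25)*((5 + S(-5))*f(-4)) = (11 + 25)*((5 + (2 + (-5)**2 + 21*(-5)))*(-8)) = 36*((5 + (2 + 25 - 105))*(-8)) = 36*((5 - 78)*(-8)) = 36*(-73*(-8)) = 36*584 = 21024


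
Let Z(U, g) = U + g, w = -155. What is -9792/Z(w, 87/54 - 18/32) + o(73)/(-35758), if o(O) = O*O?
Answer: 50302357783/792719102 ≈ 63.455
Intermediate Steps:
o(O) = O²
-9792/Z(w, 87/54 - 18/32) + o(73)/(-35758) = -9792/(-155 + (87/54 - 18/32)) + 73²/(-35758) = -9792/(-155 + (87*(1/54) - 18*1/32)) + 5329*(-1/35758) = -9792/(-155 + (29/18 - 9/16)) - 5329/35758 = -9792/(-155 + 151/144) - 5329/35758 = -9792/(-22169/144) - 5329/35758 = -9792*(-144/22169) - 5329/35758 = 1410048/22169 - 5329/35758 = 50302357783/792719102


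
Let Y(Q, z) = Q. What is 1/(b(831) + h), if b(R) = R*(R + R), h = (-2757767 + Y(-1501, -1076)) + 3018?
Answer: -1/1375128 ≈ -7.2720e-7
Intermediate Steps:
h = -2756250 (h = (-2757767 - 1501) + 3018 = -2759268 + 3018 = -2756250)
b(R) = 2*R² (b(R) = R*(2*R) = 2*R²)
1/(b(831) + h) = 1/(2*831² - 2756250) = 1/(2*690561 - 2756250) = 1/(1381122 - 2756250) = 1/(-1375128) = -1/1375128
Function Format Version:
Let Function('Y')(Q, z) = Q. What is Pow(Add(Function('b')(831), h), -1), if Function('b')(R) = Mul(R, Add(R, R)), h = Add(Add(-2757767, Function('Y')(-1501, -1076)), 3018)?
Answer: Rational(-1, 1375128) ≈ -7.2720e-7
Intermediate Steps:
h = -2756250 (h = Add(Add(-2757767, -1501), 3018) = Add(-2759268, 3018) = -2756250)
Function('b')(R) = Mul(2, Pow(R, 2)) (Function('b')(R) = Mul(R, Mul(2, R)) = Mul(2, Pow(R, 2)))
Pow(Add(Function('b')(831), h), -1) = Pow(Add(Mul(2, Pow(831, 2)), -2756250), -1) = Pow(Add(Mul(2, 690561), -2756250), -1) = Pow(Add(1381122, -2756250), -1) = Pow(-1375128, -1) = Rational(-1, 1375128)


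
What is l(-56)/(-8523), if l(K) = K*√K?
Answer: 112*I*√14/8523 ≈ 0.049169*I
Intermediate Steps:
l(K) = K^(3/2)
l(-56)/(-8523) = (-56)^(3/2)/(-8523) = -112*I*√14*(-1/8523) = 112*I*√14/8523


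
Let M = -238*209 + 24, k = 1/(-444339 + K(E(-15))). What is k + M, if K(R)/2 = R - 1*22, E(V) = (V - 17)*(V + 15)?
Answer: -22093833995/444383 ≈ -49718.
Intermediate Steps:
E(V) = (-17 + V)*(15 + V)
K(R) = -44 + 2*R (K(R) = 2*(R - 1*22) = 2*(R - 22) = 2*(-22 + R) = -44 + 2*R)
k = -1/444383 (k = 1/(-444339 + (-44 + 2*(-255 + (-15)² - 2*(-15)))) = 1/(-444339 + (-44 + 2*(-255 + 225 + 30))) = 1/(-444339 + (-44 + 2*0)) = 1/(-444339 + (-44 + 0)) = 1/(-444339 - 44) = 1/(-444383) = -1/444383 ≈ -2.2503e-6)
M = -49718 (M = -49742 + 24 = -49718)
k + M = -1/444383 - 49718 = -22093833995/444383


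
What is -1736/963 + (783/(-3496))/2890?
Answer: -17540325869/9729612720 ≈ -1.8028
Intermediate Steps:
-1736/963 + (783/(-3496))/2890 = -1736*1/963 + (783*(-1/3496))*(1/2890) = -1736/963 - 783/3496*1/2890 = -1736/963 - 783/10103440 = -17540325869/9729612720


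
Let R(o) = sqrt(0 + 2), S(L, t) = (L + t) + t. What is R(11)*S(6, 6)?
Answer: 18*sqrt(2) ≈ 25.456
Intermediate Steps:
S(L, t) = L + 2*t
R(o) = sqrt(2)
R(11)*S(6, 6) = sqrt(2)*(6 + 2*6) = sqrt(2)*(6 + 12) = sqrt(2)*18 = 18*sqrt(2)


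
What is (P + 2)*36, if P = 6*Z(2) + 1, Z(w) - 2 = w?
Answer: 972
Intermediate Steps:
Z(w) = 2 + w
P = 25 (P = 6*(2 + 2) + 1 = 6*4 + 1 = 24 + 1 = 25)
(P + 2)*36 = (25 + 2)*36 = 27*36 = 972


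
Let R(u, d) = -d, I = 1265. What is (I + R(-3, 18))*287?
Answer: 357889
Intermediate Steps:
(I + R(-3, 18))*287 = (1265 - 1*18)*287 = (1265 - 18)*287 = 1247*287 = 357889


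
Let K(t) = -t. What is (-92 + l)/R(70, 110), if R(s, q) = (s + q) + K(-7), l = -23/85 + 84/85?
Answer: -7759/15895 ≈ -0.48814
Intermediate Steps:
l = 61/85 (l = -23*1/85 + 84*(1/85) = -23/85 + 84/85 = 61/85 ≈ 0.71765)
R(s, q) = 7 + q + s (R(s, q) = (s + q) - 1*(-7) = (q + s) + 7 = 7 + q + s)
(-92 + l)/R(70, 110) = (-92 + 61/85)/(7 + 110 + 70) = -7759/85/187 = -7759/85*1/187 = -7759/15895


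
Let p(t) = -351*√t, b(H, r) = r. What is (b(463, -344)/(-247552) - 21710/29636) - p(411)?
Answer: -167629973/229264096 + 351*√411 ≈ 7115.1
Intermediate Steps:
(b(463, -344)/(-247552) - 21710/29636) - p(411) = (-344/(-247552) - 21710/29636) - (-351)*√411 = (-344*(-1/247552) - 21710*1/29636) + 351*√411 = (43/30944 - 10855/14818) + 351*√411 = -167629973/229264096 + 351*√411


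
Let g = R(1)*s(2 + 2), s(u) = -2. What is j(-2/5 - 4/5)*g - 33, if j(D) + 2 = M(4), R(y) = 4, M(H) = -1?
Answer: -9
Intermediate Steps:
j(D) = -3 (j(D) = -2 - 1 = -3)
g = -8 (g = 4*(-2) = -8)
j(-2/5 - 4/5)*g - 33 = -3*(-8) - 33 = 24 - 33 = -9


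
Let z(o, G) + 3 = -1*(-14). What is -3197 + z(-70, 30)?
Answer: -3186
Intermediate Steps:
z(o, G) = 11 (z(o, G) = -3 - 1*(-14) = -3 + 14 = 11)
-3197 + z(-70, 30) = -3197 + 11 = -3186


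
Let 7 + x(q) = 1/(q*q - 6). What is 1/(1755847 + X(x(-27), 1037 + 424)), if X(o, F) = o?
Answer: 723/1269472321 ≈ 5.6953e-7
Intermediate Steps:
x(q) = -7 + 1/(-6 + q²) (x(q) = -7 + 1/(q*q - 6) = -7 + 1/(q² - 6) = -7 + 1/(-6 + q²))
1/(1755847 + X(x(-27), 1037 + 424)) = 1/(1755847 + (43 - 7*(-27)²)/(-6 + (-27)²)) = 1/(1755847 + (43 - 7*729)/(-6 + 729)) = 1/(1755847 + (43 - 5103)/723) = 1/(1755847 + (1/723)*(-5060)) = 1/(1755847 - 5060/723) = 1/(1269472321/723) = 723/1269472321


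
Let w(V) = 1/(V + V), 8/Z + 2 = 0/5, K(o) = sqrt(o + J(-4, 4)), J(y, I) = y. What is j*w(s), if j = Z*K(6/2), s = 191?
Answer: -2*I/191 ≈ -0.010471*I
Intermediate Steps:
K(o) = sqrt(-4 + o) (K(o) = sqrt(o - 4) = sqrt(-4 + o))
Z = -4 (Z = 8/(-2 + 0/5) = 8/(-2 + 0*(1/5)) = 8/(-2 + 0) = 8/(-2) = 8*(-1/2) = -4)
w(V) = 1/(2*V)
j = -4*I (j = -4*sqrt(-4 + 6/2) = -4*sqrt(-4 + 6*(1/2)) = -4*sqrt(-4 + 3) = -4*I ≈ -4.0*I)
j*w(s) = (-4*I)*((1/2)/191) = (-4*I)*((1/2)*(1/191)) = -4*I*(1/382) = -2*I/191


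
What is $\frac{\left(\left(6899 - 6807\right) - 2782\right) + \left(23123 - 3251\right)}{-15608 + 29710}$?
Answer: $\frac{781}{641} \approx 1.2184$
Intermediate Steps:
$\frac{\left(\left(6899 - 6807\right) - 2782\right) + \left(23123 - 3251\right)}{-15608 + 29710} = \frac{\left(92 - 2782\right) + \left(23123 - 3251\right)}{14102} = \left(-2690 + 19872\right) \frac{1}{14102} = 17182 \cdot \frac{1}{14102} = \frac{781}{641}$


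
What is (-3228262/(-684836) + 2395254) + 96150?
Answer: 853103189003/342418 ≈ 2.4914e+6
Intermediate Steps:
(-3228262/(-684836) + 2395254) + 96150 = (-3228262*(-1/684836) + 2395254) + 96150 = (1614131/342418 + 2395254) + 96150 = 820179698303/342418 + 96150 = 853103189003/342418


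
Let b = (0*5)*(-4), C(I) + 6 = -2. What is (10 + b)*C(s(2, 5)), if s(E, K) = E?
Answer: -80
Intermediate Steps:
C(I) = -8 (C(I) = -6 - 2 = -8)
b = 0 (b = 0*(-4) = 0)
(10 + b)*C(s(2, 5)) = (10 + 0)*(-8) = 10*(-8) = -80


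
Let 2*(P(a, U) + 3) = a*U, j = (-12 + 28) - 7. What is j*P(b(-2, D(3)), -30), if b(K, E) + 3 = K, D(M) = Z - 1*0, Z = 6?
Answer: 648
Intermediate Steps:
D(M) = 6 (D(M) = 6 - 1*0 = 6 + 0 = 6)
b(K, E) = -3 + K
j = 9 (j = 16 - 7 = 9)
P(a, U) = -3 + U*a/2 (P(a, U) = -3 + (a*U)/2 = -3 + (U*a)/2 = -3 + U*a/2)
j*P(b(-2, D(3)), -30) = 9*(-3 + (½)*(-30)*(-3 - 2)) = 9*(-3 + (½)*(-30)*(-5)) = 9*(-3 + 75) = 9*72 = 648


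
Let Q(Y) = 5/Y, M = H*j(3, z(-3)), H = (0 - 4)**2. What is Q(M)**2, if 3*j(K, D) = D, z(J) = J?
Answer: 25/256 ≈ 0.097656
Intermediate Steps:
j(K, D) = D/3
H = 16 (H = (-4)**2 = 16)
M = -16 (M = 16*((1/3)*(-3)) = 16*(-1) = -16)
Q(M)**2 = (5/(-16))**2 = (5*(-1/16))**2 = (-5/16)**2 = 25/256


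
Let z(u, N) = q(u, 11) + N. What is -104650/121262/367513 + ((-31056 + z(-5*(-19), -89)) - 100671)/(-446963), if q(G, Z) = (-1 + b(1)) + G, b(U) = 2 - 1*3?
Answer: 12930035959922/43874598304207 ≈ 0.29470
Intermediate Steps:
b(U) = -1 (b(U) = 2 - 3 = -1)
q(G, Z) = -2 + G (q(G, Z) = (-1 - 1) + G = -2 + G)
z(u, N) = -2 + N + u (z(u, N) = (-2 + u) + N = -2 + N + u)
-104650/121262/367513 + ((-31056 + z(-5*(-19), -89)) - 100671)/(-446963) = -104650/121262/367513 + ((-31056 + (-2 - 89 - 5*(-19))) - 100671)/(-446963) = -104650*1/121262*(1/367513) + ((-31056 + (-2 - 89 + 95)) - 100671)*(-1/446963) = -52325/60631*1/367513 + ((-31056 + 4) - 100671)*(-1/446963) = -52325/22282680703 + (-31052 - 100671)*(-1/446963) = -52325/22282680703 - 131723*(-1/446963) = -52325/22282680703 + 131723/446963 = 12930035959922/43874598304207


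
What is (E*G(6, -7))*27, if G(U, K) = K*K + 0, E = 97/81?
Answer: 4753/3 ≈ 1584.3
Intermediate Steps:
E = 97/81 (E = 97*(1/81) = 97/81 ≈ 1.1975)
G(U, K) = K**2 (G(U, K) = K**2 + 0 = K**2)
(E*G(6, -7))*27 = ((97/81)*(-7)**2)*27 = ((97/81)*49)*27 = (4753/81)*27 = 4753/3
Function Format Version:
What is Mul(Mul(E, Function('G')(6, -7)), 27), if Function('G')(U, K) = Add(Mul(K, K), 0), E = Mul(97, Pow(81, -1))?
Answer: Rational(4753, 3) ≈ 1584.3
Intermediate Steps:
E = Rational(97, 81) (E = Mul(97, Rational(1, 81)) = Rational(97, 81) ≈ 1.1975)
Function('G')(U, K) = Pow(K, 2) (Function('G')(U, K) = Add(Pow(K, 2), 0) = Pow(K, 2))
Mul(Mul(E, Function('G')(6, -7)), 27) = Mul(Mul(Rational(97, 81), Pow(-7, 2)), 27) = Mul(Mul(Rational(97, 81), 49), 27) = Mul(Rational(4753, 81), 27) = Rational(4753, 3)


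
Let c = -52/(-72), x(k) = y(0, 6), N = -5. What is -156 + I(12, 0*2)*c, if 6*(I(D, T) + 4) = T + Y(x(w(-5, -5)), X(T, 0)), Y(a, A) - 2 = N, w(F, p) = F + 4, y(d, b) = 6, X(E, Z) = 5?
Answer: -637/4 ≈ -159.25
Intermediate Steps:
w(F, p) = 4 + F
x(k) = 6
Y(a, A) = -3 (Y(a, A) = 2 - 5 = -3)
I(D, T) = -9/2 + T/6 (I(D, T) = -4 + (T - 3)/6 = -4 + (-3 + T)/6 = -4 + (-½ + T/6) = -9/2 + T/6)
c = 13/18 (c = -52*(-1/72) = 13/18 ≈ 0.72222)
-156 + I(12, 0*2)*c = -156 + (-9/2 + (0*2)/6)*(13/18) = -156 + (-9/2 + (⅙)*0)*(13/18) = -156 + (-9/2 + 0)*(13/18) = -156 - 9/2*13/18 = -156 - 13/4 = -637/4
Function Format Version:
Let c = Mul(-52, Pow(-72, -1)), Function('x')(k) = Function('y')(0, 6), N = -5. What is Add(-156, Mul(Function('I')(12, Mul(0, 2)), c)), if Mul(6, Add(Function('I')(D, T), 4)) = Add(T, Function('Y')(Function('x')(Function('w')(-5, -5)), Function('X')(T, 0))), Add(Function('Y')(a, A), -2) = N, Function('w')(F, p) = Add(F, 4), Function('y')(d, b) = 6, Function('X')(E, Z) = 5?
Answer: Rational(-637, 4) ≈ -159.25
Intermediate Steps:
Function('w')(F, p) = Add(4, F)
Function('x')(k) = 6
Function('Y')(a, A) = -3 (Function('Y')(a, A) = Add(2, -5) = -3)
Function('I')(D, T) = Add(Rational(-9, 2), Mul(Rational(1, 6), T)) (Function('I')(D, T) = Add(-4, Mul(Rational(1, 6), Add(T, -3))) = Add(-4, Mul(Rational(1, 6), Add(-3, T))) = Add(-4, Add(Rational(-1, 2), Mul(Rational(1, 6), T))) = Add(Rational(-9, 2), Mul(Rational(1, 6), T)))
c = Rational(13, 18) (c = Mul(-52, Rational(-1, 72)) = Rational(13, 18) ≈ 0.72222)
Add(-156, Mul(Function('I')(12, Mul(0, 2)), c)) = Add(-156, Mul(Add(Rational(-9, 2), Mul(Rational(1, 6), Mul(0, 2))), Rational(13, 18))) = Add(-156, Mul(Add(Rational(-9, 2), Mul(Rational(1, 6), 0)), Rational(13, 18))) = Add(-156, Mul(Add(Rational(-9, 2), 0), Rational(13, 18))) = Add(-156, Mul(Rational(-9, 2), Rational(13, 18))) = Add(-156, Rational(-13, 4)) = Rational(-637, 4)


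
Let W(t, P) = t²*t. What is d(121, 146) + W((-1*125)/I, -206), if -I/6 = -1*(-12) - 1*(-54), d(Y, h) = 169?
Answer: 10496707109/62099136 ≈ 169.03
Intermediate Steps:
I = -396 (I = -6*(-1*(-12) - 1*(-54)) = -6*(12 + 54) = -6*66 = -396)
W(t, P) = t³
d(121, 146) + W((-1*125)/I, -206) = 169 + (-1*125/(-396))³ = 169 + (-125*(-1/396))³ = 169 + (125/396)³ = 169 + 1953125/62099136 = 10496707109/62099136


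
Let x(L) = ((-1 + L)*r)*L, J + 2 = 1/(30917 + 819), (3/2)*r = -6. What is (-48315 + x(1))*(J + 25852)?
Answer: -39636447162315/31736 ≈ -1.2489e+9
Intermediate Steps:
r = -4 (r = (⅔)*(-6) = -4)
J = -63471/31736 (J = -2 + 1/(30917 + 819) = -2 + 1/31736 = -63471/31736 ≈ -2.0000)
x(L) = L*(4 - 4*L) (x(L) = ((-1 + L)*(-4))*L = (4 - 4*L)*L = L*(4 - 4*L))
(-48315 + x(1))*(J + 25852) = (-48315 + 4*1*(1 - 1*1))*(-63471/31736 + 25852) = (-48315 + 4*1*(1 - 1))*(820375601/31736) = (-48315 + 4*1*0)*(820375601/31736) = (-48315 + 0)*(820375601/31736) = -48315*820375601/31736 = -39636447162315/31736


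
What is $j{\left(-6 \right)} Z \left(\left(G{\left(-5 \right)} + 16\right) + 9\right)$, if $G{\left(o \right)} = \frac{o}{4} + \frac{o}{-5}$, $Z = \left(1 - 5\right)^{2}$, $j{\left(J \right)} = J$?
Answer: $-2376$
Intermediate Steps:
$Z = 16$ ($Z = \left(-4\right)^{2} = 16$)
$G{\left(o \right)} = \frac{o}{20}$ ($G{\left(o \right)} = o \frac{1}{4} + o \left(- \frac{1}{5}\right) = \frac{o}{4} - \frac{o}{5} = \frac{o}{20}$)
$j{\left(-6 \right)} Z \left(\left(G{\left(-5 \right)} + 16\right) + 9\right) = \left(-6\right) 16 \left(\left(\frac{1}{20} \left(-5\right) + 16\right) + 9\right) = - 96 \left(\left(- \frac{1}{4} + 16\right) + 9\right) = - 96 \left(\frac{63}{4} + 9\right) = \left(-96\right) \frac{99}{4} = -2376$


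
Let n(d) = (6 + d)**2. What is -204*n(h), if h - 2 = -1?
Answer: -9996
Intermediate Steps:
h = 1 (h = 2 - 1 = 1)
-204*n(h) = -204*(6 + 1)**2 = -204*7**2 = -204*49 = -9996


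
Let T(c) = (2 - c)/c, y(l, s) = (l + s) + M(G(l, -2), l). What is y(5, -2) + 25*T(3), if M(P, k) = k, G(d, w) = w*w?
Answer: -⅓ ≈ -0.33333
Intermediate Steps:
G(d, w) = w²
y(l, s) = s + 2*l (y(l, s) = (l + s) + l = s + 2*l)
T(c) = (2 - c)/c
y(5, -2) + 25*T(3) = (-2 + 2*5) + 25*((2 - 1*3)/3) = (-2 + 10) + 25*((2 - 3)/3) = 8 + 25*((⅓)*(-1)) = 8 + 25*(-⅓) = 8 - 25/3 = -⅓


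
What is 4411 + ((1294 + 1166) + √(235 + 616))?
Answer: 6871 + √851 ≈ 6900.2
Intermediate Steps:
4411 + ((1294 + 1166) + √(235 + 616)) = 4411 + (2460 + √851) = 6871 + √851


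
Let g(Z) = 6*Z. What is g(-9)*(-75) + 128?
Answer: 4178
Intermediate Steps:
g(-9)*(-75) + 128 = (6*(-9))*(-75) + 128 = -54*(-75) + 128 = 4050 + 128 = 4178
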